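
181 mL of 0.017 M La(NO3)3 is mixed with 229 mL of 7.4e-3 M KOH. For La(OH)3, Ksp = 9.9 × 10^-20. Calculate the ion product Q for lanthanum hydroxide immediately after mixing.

Q = 5.3 x 10^-10

Total volume = 181 + 229 = 410 mL.
[La^3+] = 1.7 × 10^-2 × (181/410) = 7.50 x 10^-3 M
[OH^-] = 7.4 × 10^-3 × (229/410) = 4.13 × 10^-3 M
La(OH)3(s) ⇌ La^3+ + 3 OH^-, so Q = [La^3+][OH^-]^3
Q = (7.50 x 10^-3)(4.13 × 10^-3)^3 = 5.3 × 10^-10
Q > Ksp, so La(OH)3 will precipitate.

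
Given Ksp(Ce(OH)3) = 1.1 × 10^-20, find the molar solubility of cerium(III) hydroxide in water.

4.5 x 10^-6 M

Ce(OH)3(s) ⇌ Ce^3+ + 3 OH^-
Ksp = [Ce^3+][OH^-]^3
For each mole of Ce(OH)3 that dissolves: [Ce^3+] = s, [OH^-] = 3s.
Substituting: Ksp = s(3s)^3 = 27s^4
Solving, s = (1.1 × 10^-20/27)^(1/4) = 4.5 x 10^-6 M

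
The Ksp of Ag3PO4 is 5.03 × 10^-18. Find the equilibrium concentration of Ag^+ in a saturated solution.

Ag3PO4(s) <=> 3 Ag^+(aq) + PO4^3-(aq)
Ksp = [Ag^+]^3[PO4^3-]
If s mol/L of Ag3PO4 dissolves, [Ag^+] = 3s and [PO4^3-] = s.
Ksp = (3s)^3s = 27s^4
s = (5.03 × 10^-18 / 27)^(1/4) = 2.078 × 10^-5 M
[Ag^+] = 3s = 6.23 x 10^-5 M

[Ag^+] ≈ 6.23 × 10^-5 M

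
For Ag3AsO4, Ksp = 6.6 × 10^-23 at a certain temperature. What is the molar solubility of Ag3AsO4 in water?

Ag3AsO4(s) ⇌ 3 Ag^+ + AsO4^3-
Ksp = [Ag^+]^3[AsO4^3-]
Let s = molar solubility. Then [Ag^+] = 3s and [AsO4^3-] = s.
So Ksp = (3s)^3 × s = 27s^4
Solving, s = (6.6 × 10^-23/27)^(1/4) = 1.3 x 10^-6 M

s = 1.3 × 10^-6 M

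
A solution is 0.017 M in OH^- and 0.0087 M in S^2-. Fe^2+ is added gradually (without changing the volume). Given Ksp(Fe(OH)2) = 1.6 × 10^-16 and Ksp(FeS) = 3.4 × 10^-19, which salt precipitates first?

FeS

Each salt begins to precipitate when Q = Ksp, i.e. when [Fe^2+] reaches its threshold.
For Fe(OH)2: 1.6 × 10^-16 = (0.017)^2 × [Fe^2+]  ⇒  [Fe^2+] = 5.5 × 10^-13 M.
For FeS: 3.4 × 10^-19 = 0.0087 × [Fe^2+]  ⇒  [Fe^2+] = 3.9 x 10^-17 M.
The salt with the lower threshold [Fe^2+] precipitates first: FeS.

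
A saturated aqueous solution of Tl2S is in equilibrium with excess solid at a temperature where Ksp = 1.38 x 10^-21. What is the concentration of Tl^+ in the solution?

Tl2S(s) ⇌ 2 Tl^+(aq) + S^2-(aq)
Ksp = [Tl^+]^2[S^2-]
For each mole of Tl2S that dissolves: [Tl^+] = 2s, [S^2-] = s.
So Ksp = (2s)^2 × s = 4s^3
s = (1.38 x 10^-21 / 4)^(1/3) = 7.014 × 10^-8 M
[Tl^+] = 2s = 1.40 × 10^-7 M

[Tl^+] = 1.40e-7 M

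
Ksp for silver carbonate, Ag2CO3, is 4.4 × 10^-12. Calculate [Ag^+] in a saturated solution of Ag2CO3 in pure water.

2.1 × 10^-4 M

Ag2CO3(s) ⇌ 2 Ag^+ + CO3^2-
Ksp = [Ag^+]^2[CO3^2-]
Let s = molar solubility. Then [Ag^+] = 2s and [CO3^2-] = s.
Substituting: Ksp = (2s)^2s = 4s^3
s^3 = 4.4 × 10^-12 / 4, so s = 1.03 × 10^-4 M
[Ag^+] = 2s = 2.1 x 10^-4 M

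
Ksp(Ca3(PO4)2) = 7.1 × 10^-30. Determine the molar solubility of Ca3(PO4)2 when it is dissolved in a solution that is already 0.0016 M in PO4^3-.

Ca3(PO4)2(s) <=> 3 Ca^2+ + 2 PO4^3-
Ksp = [Ca^2+]^3[PO4^3-]^2
Let s = moles of Ca3(PO4)2 that dissolve per litre. [Ca^2+] = 3s, [PO4^3-] = 0.0016 + 2s ≈ 0.0016 (Ksp is small, so little additional dissolves).
Ksp ≈ (3s)^3 × (0.0016)^2
s = 4.7 × 10^-9 M
Check: 2s = 9.4 × 10^-9 ≪ 0.0016, so the approximation is valid.

4.7 x 10^-9 M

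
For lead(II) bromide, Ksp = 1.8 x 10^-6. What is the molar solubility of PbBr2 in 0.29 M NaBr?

s ≈ 2.1 × 10^-5 M

PbBr2(s) ⇌ Pb^2+ + 2 Br^-
Ksp = [Pb^2+][Br^-]^2
Let s be the molar solubility in this solution. [Pb^2+] = s, [Br^-] = 0.29 + 2s ≈ 0.29 (since Br^- from NaBr dominates).
Ksp ≈ s × (0.29)^2
s = 2.1 × 10^-5 M
Check: 2s = 4.3 × 10^-5 ≪ 0.29, so the approximation is valid.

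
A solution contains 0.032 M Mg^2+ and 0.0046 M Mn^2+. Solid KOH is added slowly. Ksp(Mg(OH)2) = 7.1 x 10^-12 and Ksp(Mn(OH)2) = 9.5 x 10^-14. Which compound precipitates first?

Mn(OH)2

Each salt begins to precipitate when Q = Ksp, i.e. when [OH^-] reaches its threshold.
For Mg(OH)2: 7.1 x 10^-12 = 0.032 × [OH^-]^2  ⇒  [OH^-] = 1.5 x 10^-5 M.
For Mn(OH)2: 9.5 x 10^-14 = 0.0046 × [OH^-]^2  ⇒  [OH^-] = 4.5 × 10^-6 M.
The salt with the lower threshold [OH^-] precipitates first: Mn(OH)2.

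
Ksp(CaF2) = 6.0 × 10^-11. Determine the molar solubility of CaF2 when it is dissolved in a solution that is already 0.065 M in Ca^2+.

CaF2(s) <=> Ca^2+(aq) + 2 F^-(aq)
Ksp = [Ca^2+][F^-]^2
If s mol/L dissolves here, [Ca^2+] = 0.065 + s ≈ 0.065, [F^-] = 2s (common-ion effect: Ca^2+ is already 0.065 M).
Ksp ≈ 0.065 × (2s)^2
s = 1.5 × 10^-5 M
Check: s = 1.5 × 10^-5 ≪ 0.065, so the approximation is valid.

s ≈ 1.5 × 10^-5 M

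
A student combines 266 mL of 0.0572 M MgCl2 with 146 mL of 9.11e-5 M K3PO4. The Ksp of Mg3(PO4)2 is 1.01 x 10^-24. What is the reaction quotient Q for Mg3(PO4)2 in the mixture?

Q = 5.25e-14

Total volume = 266 + 146 = 412 mL.
[Mg^2+] = 5.72 × 10^-2 × (266/412) = 3.693 × 10^-2 M
[PO4^3-] = 9.11 × 10^-5 × (146/412) = 3.228 x 10^-5 M
Mg3(PO4)2(s) ⇌ 3 Mg^2+(aq) + 2 PO4^3-(aq), so Q = [Mg^2+]^3[PO4^3-]^2
Q = (3.693 × 10^-2)^3(3.228 × 10^-5)^2 = 5.25 × 10^-14
Q > Ksp, so Mg3(PO4)2 will precipitate.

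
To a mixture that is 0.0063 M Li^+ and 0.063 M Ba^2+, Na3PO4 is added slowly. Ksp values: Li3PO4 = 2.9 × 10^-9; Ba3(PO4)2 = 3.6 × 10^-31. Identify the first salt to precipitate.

Each salt begins to precipitate when Q = Ksp, i.e. when [PO4^3-] reaches its threshold.
For Li3PO4: 2.9 × 10^-9 = (0.0063)^3 × [PO4^3-]  ⇒  [PO4^3-] = 1.2 × 10^-2 M.
For Ba3(PO4)2: 3.6 × 10^-31 = (0.063)^3 × [PO4^3-]^2  ⇒  [PO4^3-] = 3.8 × 10^-14 M.
The salt with the lower threshold [PO4^3-] precipitates first: Ba3(PO4)2.

Ba3(PO4)2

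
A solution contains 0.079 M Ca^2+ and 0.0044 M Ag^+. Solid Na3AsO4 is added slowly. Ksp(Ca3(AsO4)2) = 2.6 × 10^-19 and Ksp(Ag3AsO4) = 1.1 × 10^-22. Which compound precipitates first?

Each salt begins to precipitate when Q = Ksp, i.e. when [AsO4^3-] reaches its threshold.
For Ca3(AsO4)2: 2.6 × 10^-19 = (0.079)^3 × [AsO4^3-]^2  ⇒  [AsO4^3-] = 2.3 × 10^-8 M.
For Ag3AsO4: 1.1 × 10^-22 = (0.0044)^3 × [AsO4^3-]  ⇒  [AsO4^3-] = 1.3 × 10^-15 M.
The salt with the lower threshold [AsO4^3-] precipitates first: Ag3AsO4.

Ag3AsO4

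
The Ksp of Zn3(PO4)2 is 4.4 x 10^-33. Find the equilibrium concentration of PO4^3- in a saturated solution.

Zn3(PO4)2(s) ⇌ 3 Zn^2+(aq) + 2 PO4^3-(aq)
Ksp = [Zn^2+]^3[PO4^3-]^2
If s mol/L of Zn3(PO4)2 dissolves, [Zn^2+] = 3s and [PO4^3-] = 2s.
Ksp = (3s)^3(2s)^2 = 108s^5
s^5 = 4.4 x 10^-33 / 108, so s = 1.32 × 10^-7 M
[PO4^3-] = 2s = 2.6 × 10^-7 M

2.6 × 10^-7 M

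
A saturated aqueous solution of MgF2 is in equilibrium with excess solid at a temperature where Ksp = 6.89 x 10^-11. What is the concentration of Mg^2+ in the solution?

[Mg^2+] = 2.58e-4 M

MgF2(s) <=> Mg^2+(aq) + 2 F^-(aq)
Ksp = [Mg^2+][F^-]^2
If s mol/L of MgF2 dissolves, [Mg^2+] = s and [F^-] = 2s.
Substituting: Ksp = s(2s)^2 = 4s^3
s^3 = 6.89 x 10^-11 / 4, so s = 2.583 x 10^-4 M
[Mg^2+] = s = 2.58 × 10^-4 M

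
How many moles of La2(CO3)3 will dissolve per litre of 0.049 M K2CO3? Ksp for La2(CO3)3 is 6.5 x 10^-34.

La2(CO3)3(s) <=> 2 La^3+(aq) + 3 CO3^2-(aq)
Ksp = [La^3+]^2[CO3^2-]^3
Let s = moles of La2(CO3)3 that dissolve per litre. [La^3+] = 2s, [CO3^2-] = 0.049 + 3s ≈ 0.049 (since CO3^2- from K2CO3 dominates).
Ksp ≈ (2s)^2 × (0.049)^3
s = 1.2 × 10^-15 M
Check: 3s = 3.5 × 10^-15 ≪ 0.049, so the approximation is valid.

1.2 x 10^-15 M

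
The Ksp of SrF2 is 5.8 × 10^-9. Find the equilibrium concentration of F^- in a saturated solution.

2.3 × 10^-3 M

SrF2(s) ⇌ Sr^2+ + 2 F^-
Ksp = [Sr^2+][F^-]^2
With molar solubility s: [Sr^2+] = s, [F^-] = 2s.
So Ksp = s × (2s)^2 = 4s^3
s^3 = 5.8 × 10^-9 / 4, so s = 1.13 x 10^-3 M
[F^-] = 2s = 2.3 × 10^-3 M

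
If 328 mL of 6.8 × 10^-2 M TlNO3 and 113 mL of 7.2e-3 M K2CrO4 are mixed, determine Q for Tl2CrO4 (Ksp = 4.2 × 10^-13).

Total volume = 328 + 113 = 441 mL.
[Tl^+] = 6.8 × 10^-2 × (328/441) = 5.06 × 10^-2 M
[CrO4^2-] = 7.2 × 10^-3 × (113/441) = 1.84 × 10^-3 M
Tl2CrO4(s) ⇌ 2 Tl^+ + CrO4^2-, so Q = [Tl^+]^2[CrO4^2-]
Q = (5.06 x 10^-2)^2(1.84 x 10^-3) = 4.7 × 10^-6
Q > Ksp, so Tl2CrO4 will precipitate.

4.7 × 10^-6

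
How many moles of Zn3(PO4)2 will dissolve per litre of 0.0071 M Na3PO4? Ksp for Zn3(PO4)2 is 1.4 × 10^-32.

Zn3(PO4)2(s) ⇌ 3 Zn^2+ + 2 PO4^3-
Ksp = [Zn^2+]^3[PO4^3-]^2
If s mol/L dissolves here, [Zn^2+] = 3s, [PO4^3-] = 0.0071 + 2s ≈ 0.0071 (Ksp is small, so little additional dissolves).
Ksp ≈ (3s)^3 × (0.0071)^2
s = 2.2 × 10^-10 M
Check: 2s = 4.3 × 10^-10 ≪ 0.0071, so the approximation is valid.

2.2e-10 M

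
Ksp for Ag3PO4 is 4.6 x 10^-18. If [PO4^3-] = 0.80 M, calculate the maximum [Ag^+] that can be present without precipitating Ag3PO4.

Ag3PO4(s) ⇌ 3 Ag^+(aq) + PO4^3-(aq)
Ksp = [Ag^+]^3[PO4^3-]
Precipitation begins when Q = Ksp. With [PO4^3-] = 0.80 M:
4.6 x 10^-18 = (0.80) × [Ag^+]^3
[Ag^+] = (4.6 x 10^-18 / 8.0 × 10^-1)^(1/3) = 1.8 × 10^-6 M

[Ag^+] = 1.8 × 10^-6 M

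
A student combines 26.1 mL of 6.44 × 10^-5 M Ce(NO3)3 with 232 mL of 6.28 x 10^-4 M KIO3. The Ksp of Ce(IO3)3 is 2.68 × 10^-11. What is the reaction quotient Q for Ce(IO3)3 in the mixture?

Q ≈ 1.17 x 10^-15

Total volume = 26.1 + 232 = 258.1 mL.
[Ce^3+] = 6.44 × 10^-5 × (26.1/258.1) = 6.512 × 10^-6 M
[IO3^-] = 6.28 x 10^-4 × (232/258.1) = 5.645 × 10^-4 M
Ce(IO3)3(s) ⇌ Ce^3+ + 3 IO3^-, so Q = [Ce^3+][IO3^-]^3
Q = (6.512 × 10^-6)(5.645 x 10^-4)^3 = 1.17 × 10^-15
Q < Ksp, so no precipitate of Ce(IO3)3 forms.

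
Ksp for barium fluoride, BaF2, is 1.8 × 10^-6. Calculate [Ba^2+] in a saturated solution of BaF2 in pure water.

BaF2(s) ⇌ Ba^2+(aq) + 2 F^-(aq)
Ksp = [Ba^2+][F^-]^2
With molar solubility s: [Ba^2+] = s, [F^-] = 2s.
Substituting: Ksp = s(2s)^2 = 4s^3
s = (1.8 × 10^-6 / 4)^(1/3) = 7.66 × 10^-3 M
[Ba^2+] = s = 7.7 × 10^-3 M

7.7e-3 M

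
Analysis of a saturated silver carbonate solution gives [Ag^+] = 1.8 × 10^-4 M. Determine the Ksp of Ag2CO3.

Ag2CO3(s) <=> 2 Ag^+(aq) + CO3^2-(aq)
Stoichiometry gives [CO3^2-] = (1/2)[Ag^+] = 9.00 × 10^-5 M.
Ksp = [Ag^+]^2[CO3^2-]
Ksp = (1.8 × 10^-4)^2 × 9.00 × 10^-5 = 2.9 × 10^-12

Ksp = 2.9e-12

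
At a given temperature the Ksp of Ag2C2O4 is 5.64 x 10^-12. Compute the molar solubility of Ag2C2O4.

Ag2C2O4(s) ⇌ 2 Ag^+ + C2O4^2-
Ksp = [Ag^+]^2[C2O4^2-]
For each mole of Ag2C2O4 that dissolves: [Ag^+] = 2s, [C2O4^2-] = s.
Substituting: Ksp = (2s)^2s = 4s^3
s^3 = 5.64 x 10^-12 / 4, so s = 1.12 × 10^-4 M

s = 1.12 x 10^-4 M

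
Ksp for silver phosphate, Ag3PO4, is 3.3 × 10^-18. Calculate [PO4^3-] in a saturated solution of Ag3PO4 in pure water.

Ag3PO4(s) <=> 3 Ag^+(aq) + PO4^3-(aq)
Ksp = [Ag^+]^3[PO4^3-]
With molar solubility s: [Ag^+] = 3s, [PO4^3-] = s.
Ksp = (3s)^3s = 27s^4
s = (3.3 × 10^-18 / 27)^(1/4) = 1.87 × 10^-5 M
[PO4^3-] = s = 1.9 × 10^-5 M

[PO4^3-] ≈ 1.9 x 10^-5 M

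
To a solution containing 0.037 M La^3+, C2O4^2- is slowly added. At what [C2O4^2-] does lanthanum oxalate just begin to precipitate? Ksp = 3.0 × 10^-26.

[C2O4^2-] = 2.8 × 10^-8 M

La2(C2O4)3(s) ⇌ 2 La^3+ + 3 C2O4^2-
Ksp = [La^3+]^2[C2O4^2-]^3
Precipitation begins when Q = Ksp. With [La^3+] = 0.037 M:
3.0 × 10^-26 = (0.037)^2 × [C2O4^2-]^3
[C2O4^2-] = (3.0 × 10^-26 / 1.37 × 10^-3)^(1/3) = 2.8 × 10^-8 M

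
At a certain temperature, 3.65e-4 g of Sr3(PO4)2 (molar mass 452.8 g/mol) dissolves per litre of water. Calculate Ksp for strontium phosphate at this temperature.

Molar solubility s = (3.65 × 10^-4 g/L) / (452.8 g/mol) = 8.061 x 10^-7 M.
Sr3(PO4)2(s) ⇌ 3 Sr^2+(aq) + 2 PO4^3-(aq)
For each mole of Sr3(PO4)2 that dissolves: [Sr^2+] = 3s, [PO4^3-] = 2s.
Ksp = [Sr^2+]^3[PO4^3-]^2
Ksp = (3s)^3(2s)^2 = 108s^5
With s = 8.061 × 10^-7: Ksp = 3.68 x 10^-29

3.68 × 10^-29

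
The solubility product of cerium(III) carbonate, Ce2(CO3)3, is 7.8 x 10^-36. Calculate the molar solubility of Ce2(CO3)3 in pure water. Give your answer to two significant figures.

3.7e-8 M

Ce2(CO3)3(s) <=> 2 Ce^3+ + 3 CO3^2-
Ksp = [Ce^3+]^2[CO3^2-]^3
If s mol/L of Ce2(CO3)3 dissolves, [Ce^3+] = 2s and [CO3^2-] = 3s.
So Ksp = (2s)^2 × (3s)^3 = 108s^5
s^5 = 7.8 x 10^-36 / 108, so s = 3.7 × 10^-8 M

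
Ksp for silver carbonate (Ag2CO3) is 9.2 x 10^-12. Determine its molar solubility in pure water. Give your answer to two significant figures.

Ag2CO3(s) <=> 2 Ag^+(aq) + CO3^2-(aq)
Ksp = [Ag^+]^2[CO3^2-]
Let s = molar solubility. Then [Ag^+] = 2s and [CO3^2-] = s.
Substituting: Ksp = (2s)^2s = 4s^3
s = (9.2 x 10^-12 / 4)^(1/3) = 1.3 x 10^-4 M

s = 1.3e-4 M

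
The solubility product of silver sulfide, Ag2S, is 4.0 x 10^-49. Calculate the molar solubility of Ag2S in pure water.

Ag2S(s) ⇌ 2 Ag^+ + S^2-
Ksp = [Ag^+]^2[S^2-]
For each mole of Ag2S that dissolves: [Ag^+] = 2s, [S^2-] = s.
Ksp = (2s)^2s = 4s^3
s = (4.0 x 10^-49 / 4)^(1/3) = 4.6 × 10^-17 M

s ≈ 4.6 × 10^-17 M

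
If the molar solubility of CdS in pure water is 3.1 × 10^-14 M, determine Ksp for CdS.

CdS(s) ⇌ Cd^2+ + S^2-
Let s = molar solubility. Then [Cd^2+] = s and [S^2-] = s.
Ksp = [Cd^2+][S^2-]
Ksp = s × s = s^2
Ksp = (3.1 × 10^-14)^2 = 9.6 × 10^-28

Ksp ≈ 9.6e-28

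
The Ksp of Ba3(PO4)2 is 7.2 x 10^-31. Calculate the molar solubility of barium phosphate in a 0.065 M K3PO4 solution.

Ba3(PO4)2(s) <=> 3 Ba^2+(aq) + 2 PO4^3-(aq)
Ksp = [Ba^2+]^3[PO4^3-]^2
Let s = moles of Ba3(PO4)2 that dissolve per litre. [Ba^2+] = 3s, [PO4^3-] = 0.065 + 2s ≈ 0.065 (since PO4^3- from K3PO4 dominates).
Ksp ≈ (3s)^3 × (0.065)^2
s = 1.8 x 10^-10 M
Check: 2s = 3.7 x 10^-10 ≪ 0.065, so the approximation is valid.

s ≈ 1.8 × 10^-10 M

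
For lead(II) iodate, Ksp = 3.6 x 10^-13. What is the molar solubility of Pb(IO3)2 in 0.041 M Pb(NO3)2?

Pb(IO3)2(s) ⇌ Pb^2+(aq) + 2 IO3^-(aq)
Ksp = [Pb^2+][IO3^-]^2
Let s be the molar solubility in this solution. [Pb^2+] = 0.041 + s ≈ 0.041, [IO3^-] = 2s (common-ion effect: Pb^2+ is already 0.041 M).
Ksp ≈ 0.041 × (2s)^2
s = 1.5 × 10^-6 M
Check: s = 1.5 × 10^-6 ≪ 0.041, so the approximation is valid.

s ≈ 1.5e-6 M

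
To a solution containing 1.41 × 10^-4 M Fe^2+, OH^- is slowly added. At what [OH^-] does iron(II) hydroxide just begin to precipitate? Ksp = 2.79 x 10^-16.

[OH^-] ≈ 1.41e-6 M

Fe(OH)2(s) <=> Fe^2+(aq) + 2 OH^-(aq)
Ksp = [Fe^2+][OH^-]^2
Precipitation begins when Q = Ksp. With [Fe^2+] = 1.41 × 10^-4 M:
2.79 x 10^-16 = (1.41 × 10^-4) × [OH^-]^2
[OH^-] = (2.79 x 10^-16 / 1.41 × 10^-4)^(1/2) = 1.41 × 10^-6 M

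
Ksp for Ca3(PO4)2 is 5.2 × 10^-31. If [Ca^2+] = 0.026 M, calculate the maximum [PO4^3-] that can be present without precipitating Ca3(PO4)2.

Ca3(PO4)2(s) ⇌ 3 Ca^2+(aq) + 2 PO4^3-(aq)
Ksp = [Ca^2+]^3[PO4^3-]^2
Precipitation begins when Q = Ksp. With [Ca^2+] = 0.026 M:
5.2 × 10^-31 = (0.026)^3 × [PO4^3-]^2
[PO4^3-] = (5.2 × 10^-31 / 1.76 x 10^-5)^(1/2) = 1.7 × 10^-13 M

1.7 x 10^-13 M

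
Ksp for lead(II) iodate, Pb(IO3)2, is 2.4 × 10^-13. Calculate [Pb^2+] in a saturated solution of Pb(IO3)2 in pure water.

Pb(IO3)2(s) <=> Pb^2+(aq) + 2 IO3^-(aq)
Ksp = [Pb^2+][IO3^-]^2
If s mol/L of Pb(IO3)2 dissolves, [Pb^2+] = s and [IO3^-] = 2s.
Ksp = s(2s)^2 = 4s^3
s^3 = 2.4 × 10^-13 / 4, so s = 3.91 x 10^-5 M
[Pb^2+] = s = 3.9 x 10^-5 M

[Pb^2+] = 3.9 x 10^-5 M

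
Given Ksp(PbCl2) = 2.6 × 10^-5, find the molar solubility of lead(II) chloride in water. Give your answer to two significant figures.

PbCl2(s) ⇌ Pb^2+(aq) + 2 Cl^-(aq)
Ksp = [Pb^2+][Cl^-]^2
If s mol/L of PbCl2 dissolves, [Pb^2+] = s and [Cl^-] = 2s.
Substituting: Ksp = s(2s)^2 = 4s^3
Solving, s = (2.6 × 10^-5/4)^(1/3) = 1.9 × 10^-2 M

s = 1.9 x 10^-2 M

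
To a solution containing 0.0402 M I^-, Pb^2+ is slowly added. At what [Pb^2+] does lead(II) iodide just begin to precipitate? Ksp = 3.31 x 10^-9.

[Pb^2+] ≈ 2.05e-6 M

PbI2(s) ⇌ Pb^2+ + 2 I^-
Ksp = [Pb^2+][I^-]^2
Precipitation begins when Q = Ksp. With [I^-] = 0.0402 M:
3.31 x 10^-9 = (0.0402)^2 × [Pb^2+]
[Pb^2+] = (3.31 x 10^-9 / 1.616 x 10^-3) = 2.05 x 10^-6 M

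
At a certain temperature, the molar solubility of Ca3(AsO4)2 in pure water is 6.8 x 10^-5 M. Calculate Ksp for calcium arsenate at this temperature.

Ca3(AsO4)2(s) ⇌ 3 Ca^2+(aq) + 2 AsO4^3-(aq)
If s mol/L of Ca3(AsO4)2 dissolves, [Ca^2+] = 3s and [AsO4^3-] = 2s.
Ksp = [Ca^2+]^3[AsO4^3-]^2
Ksp = (3s)^3(2s)^2 = 108s^5
With s = 6.8 × 10^-5: Ksp = 1.6 x 10^-19

1.6e-19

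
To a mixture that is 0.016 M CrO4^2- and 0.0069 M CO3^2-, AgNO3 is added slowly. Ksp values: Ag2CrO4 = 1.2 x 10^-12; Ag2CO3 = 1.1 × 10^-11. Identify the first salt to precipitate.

Precipitation of each salt starts when its ion product equals its Ksp.
For Ag2CrO4: 1.2 x 10^-12 = 0.016 × [Ag^+]^2  ⇒  [Ag^+] = 8.7 x 10^-6 M.
For Ag2CO3: 1.1 × 10^-11 = 0.0069 × [Ag^+]^2  ⇒  [Ag^+] = 4.0 x 10^-5 M.
The salt with the lower threshold [Ag^+] precipitates first: Ag2CrO4.

Ag2CrO4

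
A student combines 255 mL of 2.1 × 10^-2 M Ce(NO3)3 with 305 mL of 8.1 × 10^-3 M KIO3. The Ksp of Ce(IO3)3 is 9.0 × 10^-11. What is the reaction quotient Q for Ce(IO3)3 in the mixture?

Q ≈ 8.2e-10

Total volume = 255 + 305 = 560 mL.
[Ce^3+] = 2.1 x 10^-2 × (255/560) = 9.56 × 10^-3 M
[IO3^-] = 8.1 × 10^-3 × (305/560) = 4.41 × 10^-3 M
Ce(IO3)3(s) <=> Ce^3+ + 3 IO3^-, so Q = [Ce^3+][IO3^-]^3
Q = (9.56 × 10^-3)(4.41 × 10^-3)^3 = 8.2 x 10^-10
Q > Ksp, so Ce(IO3)3 will precipitate.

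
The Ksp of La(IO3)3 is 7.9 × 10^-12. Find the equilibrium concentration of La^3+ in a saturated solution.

La(IO3)3(s) ⇌ La^3+(aq) + 3 IO3^-(aq)
Ksp = [La^3+][IO3^-]^3
With molar solubility s: [La^3+] = s, [IO3^-] = 3s.
Substituting: Ksp = s(3s)^3 = 27s^4
s^4 = 7.9 × 10^-12 / 27, so s = 7.35 × 10^-4 M
[La^3+] = s = 7.4 x 10^-4 M

[La^3+] = 7.4e-4 M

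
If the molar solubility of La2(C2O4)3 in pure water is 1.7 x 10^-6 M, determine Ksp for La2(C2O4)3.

Ksp ≈ 1.5 x 10^-27

La2(C2O4)3(s) ⇌ 2 La^3+(aq) + 3 C2O4^2-(aq)
For each mole of La2(C2O4)3 that dissolves: [La^3+] = 2s, [C2O4^2-] = 3s.
Ksp = [La^3+]^2[C2O4^2-]^3
So Ksp = (2s)^2 × (3s)^3 = 108s^5
With s = 1.7 x 10^-6: Ksp = 1.5 × 10^-27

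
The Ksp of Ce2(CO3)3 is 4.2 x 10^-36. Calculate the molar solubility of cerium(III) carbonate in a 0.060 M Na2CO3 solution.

Ce2(CO3)3(s) <=> 2 Ce^3+(aq) + 3 CO3^2-(aq)
Ksp = [Ce^3+]^2[CO3^2-]^3
Let s = moles of Ce2(CO3)3 that dissolve per litre. [Ce^3+] = 2s, [CO3^2-] = 0.060 + 3s ≈ 0.060 (since CO3^2- from Na2CO3 dominates).
Ksp ≈ (2s)^2 × (0.060)^3
s = 7.0 x 10^-17 M
Check: 3s = 2.1 × 10^-16 ≪ 0.060, so the approximation is valid.

s ≈ 7.0 × 10^-17 M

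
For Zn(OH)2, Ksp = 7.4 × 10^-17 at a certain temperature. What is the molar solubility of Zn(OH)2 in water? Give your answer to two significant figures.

Zn(OH)2(s) ⇌ Zn^2+(aq) + 2 OH^-(aq)
Ksp = [Zn^2+][OH^-]^2
For each mole of Zn(OH)2 that dissolves: [Zn^2+] = s, [OH^-] = 2s.
Substituting: Ksp = s(2s)^2 = 4s^3
Solving, s = (7.4 × 10^-17/4)^(1/3) = 2.6 × 10^-6 M

2.6 x 10^-6 M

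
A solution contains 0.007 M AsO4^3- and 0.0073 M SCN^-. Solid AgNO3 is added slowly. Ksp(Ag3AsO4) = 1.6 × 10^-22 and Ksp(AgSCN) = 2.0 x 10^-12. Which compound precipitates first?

Each salt begins to precipitate when Q = Ksp, i.e. when [Ag^+] reaches its threshold.
For Ag3AsO4: 1.6 × 10^-22 = 0.007 × [Ag^+]^3  ⇒  [Ag^+] = 2.8 × 10^-7 M.
For AgSCN: 2.0 x 10^-12 = 0.0073 × [Ag^+]  ⇒  [Ag^+] = 2.7 × 10^-10 M.
The salt with the lower threshold [Ag^+] precipitates first: AgSCN.

AgSCN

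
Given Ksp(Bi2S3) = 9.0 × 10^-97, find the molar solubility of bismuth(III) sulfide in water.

Bi2S3(s) ⇌ 2 Bi^3+ + 3 S^2-
Ksp = [Bi^3+]^2[S^2-]^3
For each mole of Bi2S3 that dissolves: [Bi^3+] = 2s, [S^2-] = 3s.
So Ksp = (2s)^2 × (3s)^3 = 108s^5
Solving, s = (9.0 × 10^-97/108)^(1/5) = 2.4 × 10^-20 M

2.4 × 10^-20 M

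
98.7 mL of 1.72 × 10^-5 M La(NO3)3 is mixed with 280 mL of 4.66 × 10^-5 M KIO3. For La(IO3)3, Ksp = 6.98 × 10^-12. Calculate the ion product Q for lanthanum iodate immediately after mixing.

Q ≈ 1.83 x 10^-19

Total volume = 98.7 + 280 = 378.7 mL.
[La^3+] = 1.72 × 10^-5 × (98.7/378.7) = 4.483 × 10^-6 M
[IO3^-] = 4.66 x 10^-5 × (280/378.7) = 3.445 x 10^-5 M
La(IO3)3(s) ⇌ La^3+ + 3 IO3^-, so Q = [La^3+][IO3^-]^3
Q = (4.483 x 10^-6)(3.445 x 10^-5)^3 = 1.83 x 10^-19
Q < Ksp, so no precipitate of La(IO3)3 forms.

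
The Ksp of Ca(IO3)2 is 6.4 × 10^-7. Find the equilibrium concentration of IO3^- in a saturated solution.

Ca(IO3)2(s) ⇌ Ca^2+ + 2 IO3^-
Ksp = [Ca^2+][IO3^-]^2
Let s = molar solubility. Then [Ca^2+] = s and [IO3^-] = 2s.
Ksp = s(2s)^2 = 4s^3
Solving, s = (6.4 × 10^-7/4)^(1/3) = 5.43 × 10^-3 M
[IO3^-] = 2s = 1.1 × 10^-2 M

1.1e-2 M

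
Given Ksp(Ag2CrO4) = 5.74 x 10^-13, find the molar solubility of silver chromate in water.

5.24 × 10^-5 M

Ag2CrO4(s) ⇌ 2 Ag^+(aq) + CrO4^2-(aq)
Ksp = [Ag^+]^2[CrO4^2-]
With molar solubility s: [Ag^+] = 2s, [CrO4^2-] = s.
Substituting: Ksp = (2s)^2s = 4s^3
Solving, s = (5.74 x 10^-13/4)^(1/3) = 5.24 x 10^-5 M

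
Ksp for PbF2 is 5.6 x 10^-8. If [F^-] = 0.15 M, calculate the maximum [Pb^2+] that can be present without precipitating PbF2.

PbF2(s) ⇌ Pb^2+ + 2 F^-
Ksp = [Pb^2+][F^-]^2
Precipitation begins when Q = Ksp. With [F^-] = 0.15 M:
5.6 x 10^-8 = (0.15)^2 × [Pb^2+]
[Pb^2+] = (5.6 x 10^-8 / 2.25 × 10^-2) = 2.5 x 10^-6 M

[Pb^2+] = 2.5 × 10^-6 M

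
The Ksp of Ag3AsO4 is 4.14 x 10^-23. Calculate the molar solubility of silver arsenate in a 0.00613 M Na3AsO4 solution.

s ≈ 6.30e-8 M

Ag3AsO4(s) <=> 3 Ag^+(aq) + AsO4^3-(aq)
Ksp = [Ag^+]^3[AsO4^3-]
Let s = moles of Ag3AsO4 that dissolve per litre. [Ag^+] = 3s, [AsO4^3-] = 0.00613 + s ≈ 0.00613 (Ksp is small, so little additional dissolves).
Ksp ≈ (3s)^3 × 0.00613
s = 6.30 x 10^-8 M
Check: s = 6.3 x 10^-8 ≪ 0.00613, so the approximation is valid.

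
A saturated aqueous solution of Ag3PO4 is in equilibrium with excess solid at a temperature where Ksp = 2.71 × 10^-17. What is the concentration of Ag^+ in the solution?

Ag3PO4(s) ⇌ 3 Ag^+(aq) + PO4^3-(aq)
Ksp = [Ag^+]^3[PO4^3-]
Let s = molar solubility. Then [Ag^+] = 3s and [PO4^3-] = s.
So Ksp = (3s)^3 × s = 27s^4
s^4 = 2.71 × 10^-17 / 27, so s = 3.165 x 10^-5 M
[Ag^+] = 3s = 9.50 x 10^-5 M

9.50 × 10^-5 M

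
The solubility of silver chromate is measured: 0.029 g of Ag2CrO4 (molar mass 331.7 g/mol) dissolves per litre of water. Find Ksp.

Ksp ≈ 2.7e-12

Molar solubility s = (2.9 × 10^-2 g/L) / (331.7 g/mol) = 8.74 × 10^-5 M.
Ag2CrO4(s) ⇌ 2 Ag^+(aq) + CrO4^2-(aq)
For each mole of Ag2CrO4 that dissolves: [Ag^+] = 2s, [CrO4^2-] = s.
Ksp = [Ag^+]^2[CrO4^2-]
Ksp = (2s)^2s = 4s^3
With s = 8.74 × 10^-5: Ksp = 2.7 × 10^-12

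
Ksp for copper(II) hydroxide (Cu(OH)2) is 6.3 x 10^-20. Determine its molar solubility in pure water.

s ≈ 2.5e-7 M

Cu(OH)2(s) <=> Cu^2+(aq) + 2 OH^-(aq)
Ksp = [Cu^2+][OH^-]^2
Let s = molar solubility. Then [Cu^2+] = s and [OH^-] = 2s.
So Ksp = s × (2s)^2 = 4s^3
s = (6.3 x 10^-20 / 4)^(1/3) = 2.5 x 10^-7 M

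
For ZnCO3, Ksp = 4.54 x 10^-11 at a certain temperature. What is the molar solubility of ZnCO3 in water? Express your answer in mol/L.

ZnCO3(s) ⇌ Zn^2+(aq) + CO3^2-(aq)
Ksp = [Zn^2+][CO3^2-]
With molar solubility s: [Zn^2+] = s, [CO3^2-] = s.
Ksp = s × s = s^2
s = √(4.54 x 10^-11) = 6.74 x 10^-6 M

s ≈ 6.74 × 10^-6 M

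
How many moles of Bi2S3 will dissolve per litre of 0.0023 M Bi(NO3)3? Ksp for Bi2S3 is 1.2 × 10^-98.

s = 4.4 × 10^-32 M

Bi2S3(s) ⇌ 2 Bi^3+ + 3 S^2-
Ksp = [Bi^3+]^2[S^2-]^3
Let s be the molar solubility in this solution. [Bi^3+] = 0.0023 + 2s ≈ 0.0023, [S^2-] = 3s (Ksp is small, so little additional dissolves).
Ksp ≈ (0.0023)^2 × (3s)^3
s = 4.4 × 10^-32 M
Check: 2s = 8.8 × 10^-32 ≪ 0.0023, so the approximation is valid.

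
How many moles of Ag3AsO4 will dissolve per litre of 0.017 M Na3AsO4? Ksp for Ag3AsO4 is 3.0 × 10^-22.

Ag3AsO4(s) ⇌ 3 Ag^+ + AsO4^3-
Ksp = [Ag^+]^3[AsO4^3-]
Let s be the molar solubility in this solution. [Ag^+] = 3s, [AsO4^3-] = 0.017 + s ≈ 0.017 (common-ion effect: AsO4^3- is already 0.017 M).
Ksp ≈ (3s)^3 × 0.017
s = 8.7 × 10^-8 M
Check: s = 8.7 × 10^-8 ≪ 0.017, so the approximation is valid.

s = 8.7e-8 M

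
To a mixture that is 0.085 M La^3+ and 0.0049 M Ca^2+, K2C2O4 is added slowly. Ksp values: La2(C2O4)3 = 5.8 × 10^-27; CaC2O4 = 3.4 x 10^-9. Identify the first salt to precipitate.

La2(C2O4)3

Precipitation of each salt starts when its ion product equals its Ksp.
For La2(C2O4)3: 5.8 × 10^-27 = (0.085)^2 × [C2O4^2-]^3  ⇒  [C2O4^2-] = 9.3 × 10^-9 M.
For CaC2O4: 3.4 x 10^-9 = 0.0049 × [C2O4^2-]  ⇒  [C2O4^2-] = 6.9 × 10^-7 M.
The salt with the lower threshold [C2O4^2-] precipitates first: La2(C2O4)3.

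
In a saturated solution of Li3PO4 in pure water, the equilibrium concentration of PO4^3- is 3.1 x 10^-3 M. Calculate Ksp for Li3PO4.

Ksp ≈ 2.5 x 10^-9

Li3PO4(s) ⇌ 3 Li^+ + PO4^3-
Stoichiometry gives [Li^+] = (3/1)[PO4^3-] = 9.30 × 10^-3 M.
Ksp = [Li^+]^3[PO4^3-]
Ksp = (9.30 × 10^-3)^3 × 3.1 × 10^-3 = 2.5 × 10^-9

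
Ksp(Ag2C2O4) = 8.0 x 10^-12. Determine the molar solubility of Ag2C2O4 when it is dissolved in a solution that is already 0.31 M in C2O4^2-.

s = 2.5 × 10^-6 M

Ag2C2O4(s) ⇌ 2 Ag^+(aq) + C2O4^2-(aq)
Ksp = [Ag^+]^2[C2O4^2-]
Let s = moles of Ag2C2O4 that dissolve per litre. [Ag^+] = 2s, [C2O4^2-] = 0.31 + s ≈ 0.31 (Ksp is small, so little additional dissolves).
Ksp ≈ (2s)^2 × 0.31
s = 2.5 × 10^-6 M
Check: s = 2.5 x 10^-6 ≪ 0.31, so the approximation is valid.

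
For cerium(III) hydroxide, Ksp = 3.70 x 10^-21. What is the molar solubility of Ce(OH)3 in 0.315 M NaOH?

s = 1.18 x 10^-19 M

Ce(OH)3(s) ⇌ Ce^3+ + 3 OH^-
Ksp = [Ce^3+][OH^-]^3
If s mol/L dissolves here, [Ce^3+] = s, [OH^-] = 0.315 + 3s ≈ 0.315 (common-ion effect: OH^- is already 0.315 M).
Ksp ≈ s × (0.315)^3
s = 1.18 x 10^-19 M
Check: 3s = 3.6 x 10^-19 ≪ 0.315, so the approximation is valid.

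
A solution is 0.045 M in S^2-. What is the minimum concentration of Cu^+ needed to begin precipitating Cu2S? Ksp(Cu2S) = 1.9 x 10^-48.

Cu2S(s) ⇌ 2 Cu^+ + S^2-
Ksp = [Cu^+]^2[S^2-]
Precipitation begins when Q = Ksp. With [S^2-] = 0.045 M:
1.9 x 10^-48 = (0.045) × [Cu^+]^2
[Cu^+] = (1.9 x 10^-48 / 4.5 × 10^-2)^(1/2) = 6.5 × 10^-24 M

6.5 x 10^-24 M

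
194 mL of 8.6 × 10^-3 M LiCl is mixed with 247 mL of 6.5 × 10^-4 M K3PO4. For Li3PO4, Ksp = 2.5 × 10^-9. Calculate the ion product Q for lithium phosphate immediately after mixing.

Total volume = 194 + 247 = 441 mL.
[Li^+] = 8.6 × 10^-3 × (194/441) = 3.78 x 10^-3 M
[PO4^3-] = 6.5 × 10^-4 × (247/441) = 3.64 x 10^-4 M
Li3PO4(s) <=> 3 Li^+(aq) + PO4^3-(aq), so Q = [Li^+]^3[PO4^3-]
Q = (3.78 × 10^-3)^3(3.64 x 10^-4) = 2.0 × 10^-11
Q < Ksp, so no precipitate of Li3PO4 forms.

2.0e-11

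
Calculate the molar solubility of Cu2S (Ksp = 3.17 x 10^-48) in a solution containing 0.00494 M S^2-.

1.27e-23 M

Cu2S(s) ⇌ 2 Cu^+(aq) + S^2-(aq)
Ksp = [Cu^+]^2[S^2-]
If s mol/L dissolves here, [Cu^+] = 2s, [S^2-] = 0.00494 + s ≈ 0.00494 (since the S^2- already present dominates).
Ksp ≈ (2s)^2 × 0.00494
s = 1.27 × 10^-23 M
Check: s = 1.3 x 10^-23 ≪ 0.00494, so the approximation is valid.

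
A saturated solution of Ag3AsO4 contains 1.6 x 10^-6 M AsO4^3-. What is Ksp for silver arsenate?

Ag3AsO4(s) ⇌ 3 Ag^+(aq) + AsO4^3-(aq)
Stoichiometry gives [Ag^+] = (3/1)[AsO4^3-] = 4.80 x 10^-6 M.
Ksp = [Ag^+]^3[AsO4^3-]
Ksp = (4.80 x 10^-6)^3 × 1.6 × 10^-6 = 1.8 × 10^-22

1.8 × 10^-22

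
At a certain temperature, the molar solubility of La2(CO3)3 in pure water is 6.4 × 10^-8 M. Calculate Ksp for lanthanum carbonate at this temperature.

Ksp ≈ 1.2 × 10^-34

La2(CO3)3(s) <=> 2 La^3+ + 3 CO3^2-
If s mol/L of La2(CO3)3 dissolves, [La^3+] = 2s and [CO3^2-] = 3s.
Ksp = [La^3+]^2[CO3^2-]^3
Ksp = (2s)^2(3s)^3 = 108s^5
Ksp = 108 × (6.4 × 10^-8)^5 = 1.2 x 10^-34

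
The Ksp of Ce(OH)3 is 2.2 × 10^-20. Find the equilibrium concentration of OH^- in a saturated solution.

Ce(OH)3(s) <=> Ce^3+(aq) + 3 OH^-(aq)
Ksp = [Ce^3+][OH^-]^3
For each mole of Ce(OH)3 that dissolves: [Ce^3+] = s, [OH^-] = 3s.
So Ksp = s × (3s)^3 = 27s^4
s = (2.2 × 10^-20 / 27)^(1/4) = 5.34 x 10^-6 M
[OH^-] = 3s = 1.6 × 10^-5 M

[OH^-] = 1.6 x 10^-5 M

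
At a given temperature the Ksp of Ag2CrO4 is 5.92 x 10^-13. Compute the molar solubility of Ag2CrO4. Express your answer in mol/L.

Ag2CrO4(s) <=> 2 Ag^+ + CrO4^2-
Ksp = [Ag^+]^2[CrO4^2-]
For each mole of Ag2CrO4 that dissolves: [Ag^+] = 2s, [CrO4^2-] = s.
So Ksp = (2s)^2 × s = 4s^3
Solving, s = (5.92 x 10^-13/4)^(1/3) = 5.29 × 10^-5 M

5.29 × 10^-5 M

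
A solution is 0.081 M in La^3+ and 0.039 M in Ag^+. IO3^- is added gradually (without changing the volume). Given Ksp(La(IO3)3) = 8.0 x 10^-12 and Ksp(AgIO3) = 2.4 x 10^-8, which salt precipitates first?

AgIO3

Precipitation of each salt starts when its ion product equals its Ksp.
For La(IO3)3: 8.0 x 10^-12 = 0.081 × [IO3^-]^3  ⇒  [IO3^-] = 4.6 × 10^-4 M.
For AgIO3: 2.4 x 10^-8 = 0.039 × [IO3^-]  ⇒  [IO3^-] = 6.2 × 10^-7 M.
The salt with the lower threshold [IO3^-] precipitates first: AgIO3.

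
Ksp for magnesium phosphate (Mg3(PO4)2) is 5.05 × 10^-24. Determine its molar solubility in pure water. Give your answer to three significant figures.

8.59e-6 M

Mg3(PO4)2(s) <=> 3 Mg^2+ + 2 PO4^3-
Ksp = [Mg^2+]^3[PO4^3-]^2
For each mole of Mg3(PO4)2 that dissolves: [Mg^2+] = 3s, [PO4^3-] = 2s.
Substituting: Ksp = (3s)^3(2s)^2 = 108s^5
s^5 = 5.05 × 10^-24 / 108, so s = 8.59 x 10^-6 M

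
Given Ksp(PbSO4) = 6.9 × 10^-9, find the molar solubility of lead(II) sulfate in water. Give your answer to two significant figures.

s = 8.3e-5 M

PbSO4(s) ⇌ Pb^2+(aq) + SO4^2-(aq)
Ksp = [Pb^2+][SO4^2-]
For each mole of PbSO4 that dissolves: [Pb^2+] = s, [SO4^2-] = s.
Ksp = s^2
s = √(6.9 × 10^-9) = 8.3 × 10^-5 M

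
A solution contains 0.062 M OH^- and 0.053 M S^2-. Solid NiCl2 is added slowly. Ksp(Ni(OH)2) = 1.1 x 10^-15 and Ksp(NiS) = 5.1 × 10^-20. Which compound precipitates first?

NiS

Each salt begins to precipitate when Q = Ksp, i.e. when [Ni^2+] reaches its threshold.
For Ni(OH)2: 1.1 x 10^-15 = (0.062)^2 × [Ni^2+]  ⇒  [Ni^2+] = 2.9 x 10^-13 M.
For NiS: 5.1 × 10^-20 = 0.053 × [Ni^2+]  ⇒  [Ni^2+] = 9.6 x 10^-19 M.
The salt with the lower threshold [Ni^2+] precipitates first: NiS.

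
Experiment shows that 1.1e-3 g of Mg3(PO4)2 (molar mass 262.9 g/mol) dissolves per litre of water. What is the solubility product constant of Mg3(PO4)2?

1.4e-25

Molar solubility s = (1.1 × 10^-3 g/L) / (262.9 g/mol) = 4.18 × 10^-6 M.
Mg3(PO4)2(s) ⇌ 3 Mg^2+(aq) + 2 PO4^3-(aq)
Let s = molar solubility. Then [Mg^2+] = 3s and [PO4^3-] = 2s.
Ksp = [Mg^2+]^3[PO4^3-]^2
Ksp = (3s)^3(2s)^2 = 108s^5
Ksp = 108 × (4.18 × 10^-6)^5 = 1.4 × 10^-25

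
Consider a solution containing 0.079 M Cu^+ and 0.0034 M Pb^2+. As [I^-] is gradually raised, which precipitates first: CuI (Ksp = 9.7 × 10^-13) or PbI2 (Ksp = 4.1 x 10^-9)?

CuI

Precipitation of each salt starts when its ion product equals its Ksp.
For CuI: 9.7 × 10^-13 = 0.079 × [I^-]  ⇒  [I^-] = 1.2 × 10^-11 M.
For PbI2: 4.1 x 10^-9 = 0.0034 × [I^-]^2  ⇒  [I^-] = 1.1 x 10^-3 M.
The salt with the lower threshold [I^-] precipitates first: CuI.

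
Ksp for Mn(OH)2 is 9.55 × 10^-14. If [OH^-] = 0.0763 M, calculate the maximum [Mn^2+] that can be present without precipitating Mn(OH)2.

Mn(OH)2(s) ⇌ Mn^2+ + 2 OH^-
Ksp = [Mn^2+][OH^-]^2
Precipitation begins when Q = Ksp. With [OH^-] = 0.0763 M:
9.55 × 10^-14 = (0.0763)^2 × [Mn^2+]
[Mn^2+] = (9.55 × 10^-14 / 5.822 x 10^-3) = 1.64 x 10^-11 M

[Mn^2+] = 1.64 × 10^-11 M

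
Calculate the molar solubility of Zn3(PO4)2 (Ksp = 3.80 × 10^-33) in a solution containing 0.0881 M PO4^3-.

Zn3(PO4)2(s) ⇌ 3 Zn^2+ + 2 PO4^3-
Ksp = [Zn^2+]^3[PO4^3-]^2
Let s be the molar solubility in this solution. [Zn^2+] = 3s, [PO4^3-] = 0.0881 + 2s ≈ 0.0881 (common-ion effect: PO4^3- is already 0.0881 M).
Ksp ≈ (3s)^3 × (0.0881)^2
s = 2.63 × 10^-11 M
Check: 2s = 5.3 × 10^-11 ≪ 0.0881, so the approximation is valid.

s ≈ 2.63 × 10^-11 M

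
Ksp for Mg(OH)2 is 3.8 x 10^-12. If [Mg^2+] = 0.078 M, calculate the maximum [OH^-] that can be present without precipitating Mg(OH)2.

7.0 × 10^-6 M

Mg(OH)2(s) ⇌ Mg^2+(aq) + 2 OH^-(aq)
Ksp = [Mg^2+][OH^-]^2
Precipitation begins when Q = Ksp. With [Mg^2+] = 0.078 M:
3.8 x 10^-12 = (0.078) × [OH^-]^2
[OH^-] = (3.8 x 10^-12 / 7.8 x 10^-2)^(1/2) = 7.0 × 10^-6 M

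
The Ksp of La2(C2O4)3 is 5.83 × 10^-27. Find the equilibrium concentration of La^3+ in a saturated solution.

La2(C2O4)3(s) ⇌ 2 La^3+(aq) + 3 C2O4^2-(aq)
Ksp = [La^3+]^2[C2O4^2-]^3
With molar solubility s: [La^3+] = 2s, [C2O4^2-] = 3s.
So Ksp = (2s)^2 × (3s)^3 = 108s^5
Solving, s = (5.83 × 10^-27/108)^(1/5) = 2.220 × 10^-6 M
[La^3+] = 2s = 4.44 × 10^-6 M

[La^3+] = 4.44 x 10^-6 M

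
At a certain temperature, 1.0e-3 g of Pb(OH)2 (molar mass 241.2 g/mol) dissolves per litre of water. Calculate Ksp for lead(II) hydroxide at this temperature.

2.9 x 10^-16

Molar solubility s = (1.0 × 10^-3 g/L) / (241.2 g/mol) = 4.15 × 10^-6 M.
Pb(OH)2(s) ⇌ Pb^2+ + 2 OH^-
Let s = molar solubility. Then [Pb^2+] = s and [OH^-] = 2s.
Ksp = [Pb^2+][OH^-]^2
So Ksp = s × (2s)^2 = 4s^3
Ksp = 4 × (4.15 × 10^-6)^3 = 2.9 x 10^-16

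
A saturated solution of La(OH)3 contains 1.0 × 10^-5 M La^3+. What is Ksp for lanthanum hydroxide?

La(OH)3(s) ⇌ La^3+ + 3 OH^-
Stoichiometry gives [OH^-] = (3/1)[La^3+] = 3.00 × 10^-5 M.
Ksp = [La^3+][OH^-]^3
Ksp = 1.0 × 10^-5 × (3.00 × 10^-5)^3 = 2.7 × 10^-19

Ksp ≈ 2.7 × 10^-19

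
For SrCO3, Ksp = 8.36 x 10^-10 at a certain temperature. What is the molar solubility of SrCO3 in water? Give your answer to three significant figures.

SrCO3(s) ⇌ Sr^2+ + CO3^2-
Ksp = [Sr^2+][CO3^2-]
If s mol/L of SrCO3 dissolves, [Sr^2+] = s and [CO3^2-] = s.
Ksp = (s)(s) = s^2
s = (8.36 x 10^-10)^(1/2) = 2.89 × 10^-5 M

s = 2.89e-5 M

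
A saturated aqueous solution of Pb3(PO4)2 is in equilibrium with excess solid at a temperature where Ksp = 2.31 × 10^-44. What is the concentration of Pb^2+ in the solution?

[Pb^2+] ≈ 2.20 × 10^-9 M

Pb3(PO4)2(s) <=> 3 Pb^2+(aq) + 2 PO4^3-(aq)
Ksp = [Pb^2+]^3[PO4^3-]^2
Let s = molar solubility. Then [Pb^2+] = 3s and [PO4^3-] = 2s.
So Ksp = (3s)^3 × (2s)^2 = 108s^5
Solving, s = (2.31 × 10^-44/108)^(1/5) = 7.346 × 10^-10 M
[Pb^2+] = 3s = 2.20 × 10^-9 M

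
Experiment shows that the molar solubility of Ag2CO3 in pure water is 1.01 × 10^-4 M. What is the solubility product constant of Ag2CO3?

4.12 × 10^-12

Ag2CO3(s) <=> 2 Ag^+(aq) + CO3^2-(aq)
If s mol/L of Ag2CO3 dissolves, [Ag^+] = 2s and [CO3^2-] = s.
Ksp = [Ag^+]^2[CO3^2-]
Substituting: Ksp = (2s)^2s = 4s^3
Ksp = 4 × (1.01 × 10^-4)^3 = 4.12 x 10^-12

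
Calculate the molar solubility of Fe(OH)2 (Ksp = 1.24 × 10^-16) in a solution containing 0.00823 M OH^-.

s = 1.83e-12 M

Fe(OH)2(s) <=> Fe^2+(aq) + 2 OH^-(aq)
Ksp = [Fe^2+][OH^-]^2
If s mol/L dissolves here, [Fe^2+] = s, [OH^-] = 0.00823 + 2s ≈ 0.00823 (Ksp is small, so little additional dissolves).
Ksp ≈ s × (0.00823)^2
s = 1.83 × 10^-12 M
Check: 2s = 3.7 × 10^-12 ≪ 0.00823, so the approximation is valid.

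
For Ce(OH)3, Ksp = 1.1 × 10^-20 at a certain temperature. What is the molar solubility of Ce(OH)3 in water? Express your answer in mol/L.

Ce(OH)3(s) ⇌ Ce^3+ + 3 OH^-
Ksp = [Ce^3+][OH^-]^3
With molar solubility s: [Ce^3+] = s, [OH^-] = 3s.
Ksp = s(3s)^3 = 27s^4
s = (1.1 × 10^-20 / 27)^(1/4) = 4.5 × 10^-6 M

s = 4.5 × 10^-6 M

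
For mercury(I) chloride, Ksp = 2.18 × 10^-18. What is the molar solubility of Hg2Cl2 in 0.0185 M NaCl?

s = 6.37 × 10^-15 M

Hg2Cl2(s) <=> Hg2^2+(aq) + 2 Cl^-(aq)
Ksp = [Hg2^2+][Cl^-]^2
Let s be the molar solubility in this solution. [Hg2^2+] = s, [Cl^-] = 0.0185 + 2s ≈ 0.0185 (Ksp is small, so little additional dissolves).
Ksp ≈ s × (0.0185)^2
s = 6.37 × 10^-15 M
Check: 2s = 1.3 × 10^-14 ≪ 0.0185, so the approximation is valid.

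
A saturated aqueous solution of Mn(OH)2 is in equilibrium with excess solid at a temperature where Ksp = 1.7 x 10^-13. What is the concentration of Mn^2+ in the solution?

[Mn^2+] ≈ 3.5e-5 M

Mn(OH)2(s) ⇌ Mn^2+ + 2 OH^-
Ksp = [Mn^2+][OH^-]^2
If s mol/L of Mn(OH)2 dissolves, [Mn^2+] = s and [OH^-] = 2s.
So Ksp = s × (2s)^2 = 4s^3
s = (1.7 x 10^-13 / 4)^(1/3) = 3.49 × 10^-5 M
[Mn^2+] = s = 3.5 × 10^-5 M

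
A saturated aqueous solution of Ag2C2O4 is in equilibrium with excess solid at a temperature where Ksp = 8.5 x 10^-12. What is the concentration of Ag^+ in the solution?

2.6 x 10^-4 M

Ag2C2O4(s) ⇌ 2 Ag^+ + C2O4^2-
Ksp = [Ag^+]^2[C2O4^2-]
Let s = molar solubility. Then [Ag^+] = 2s and [C2O4^2-] = s.
So Ksp = (2s)^2 × s = 4s^3
s^3 = 8.5 x 10^-12 / 4, so s = 1.29 × 10^-4 M
[Ag^+] = 2s = 2.6 × 10^-4 M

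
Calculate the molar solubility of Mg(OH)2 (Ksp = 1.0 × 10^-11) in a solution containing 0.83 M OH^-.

Mg(OH)2(s) ⇌ Mg^2+(aq) + 2 OH^-(aq)
Ksp = [Mg^2+][OH^-]^2
If s mol/L dissolves here, [Mg^2+] = s, [OH^-] = 0.83 + 2s ≈ 0.83 (Ksp is small, so little additional dissolves).
Ksp ≈ s × (0.83)^2
s = 1.5 × 10^-11 M
Check: 2s = 2.9 × 10^-11 ≪ 0.83, so the approximation is valid.

s ≈ 1.5e-11 M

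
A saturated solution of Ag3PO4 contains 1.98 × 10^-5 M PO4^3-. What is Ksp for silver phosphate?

Ag3PO4(s) <=> 3 Ag^+(aq) + PO4^3-(aq)
Stoichiometry gives [Ag^+] = (3/1)[PO4^3-] = 5.940 x 10^-5 M.
Ksp = [Ag^+]^3[PO4^3-]
Ksp = (5.940 x 10^-5)^3 × 1.98 × 10^-5 = 4.15 × 10^-18

Ksp ≈ 4.15 × 10^-18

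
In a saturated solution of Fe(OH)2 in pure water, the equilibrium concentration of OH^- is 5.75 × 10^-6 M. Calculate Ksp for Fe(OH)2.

Fe(OH)2(s) ⇌ Fe^2+ + 2 OH^-
Stoichiometry gives [Fe^2+] = (1/2)[OH^-] = 2.875 × 10^-6 M.
Ksp = [Fe^2+][OH^-]^2
Ksp = 2.875 × 10^-6 × (5.75 × 10^-6)^2 = 9.51 × 10^-17

Ksp = 9.51e-17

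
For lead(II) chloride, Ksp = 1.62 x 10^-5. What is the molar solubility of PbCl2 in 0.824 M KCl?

PbCl2(s) <=> Pb^2+(aq) + 2 Cl^-(aq)
Ksp = [Pb^2+][Cl^-]^2
Let s = moles of PbCl2 that dissolve per litre. [Pb^2+] = s, [Cl^-] = 0.824 + 2s ≈ 0.824 (common-ion effect: Cl^- is already 0.824 M).
Ksp ≈ s × (0.824)^2
s = 2.39 × 10^-5 M
Check: 2s = 4.8 × 10^-5 ≪ 0.824, so the approximation is valid.

s ≈ 2.39 × 10^-5 M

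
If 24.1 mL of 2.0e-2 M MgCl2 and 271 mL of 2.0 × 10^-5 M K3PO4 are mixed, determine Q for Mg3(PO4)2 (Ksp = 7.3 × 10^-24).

Q = 1.5 × 10^-18

Total volume = 24.1 + 271 = 295.1 mL.
[Mg^2+] = 2.0 × 10^-2 × (24.1/295.1) = 1.63 x 10^-3 M
[PO4^3-] = 2.0 × 10^-5 × (271/295.1) = 1.84 x 10^-5 M
Mg3(PO4)2(s) ⇌ 3 Mg^2+(aq) + 2 PO4^3-(aq), so Q = [Mg^2+]^3[PO4^3-]^2
Q = (1.63 × 10^-3)^3(1.84 × 10^-5)^2 = 1.5 x 10^-18
Q > Ksp, so Mg3(PO4)2 will precipitate.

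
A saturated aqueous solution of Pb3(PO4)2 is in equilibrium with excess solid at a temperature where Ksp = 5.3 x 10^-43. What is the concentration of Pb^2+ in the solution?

4.1 × 10^-9 M

Pb3(PO4)2(s) ⇌ 3 Pb^2+ + 2 PO4^3-
Ksp = [Pb^2+]^3[PO4^3-]^2
If s mol/L of Pb3(PO4)2 dissolves, [Pb^2+] = 3s and [PO4^3-] = 2s.
So Ksp = (3s)^3 × (2s)^2 = 108s^5
s = (5.3 x 10^-43 / 108)^(1/5) = 1.37 × 10^-9 M
[Pb^2+] = 3s = 4.1 × 10^-9 M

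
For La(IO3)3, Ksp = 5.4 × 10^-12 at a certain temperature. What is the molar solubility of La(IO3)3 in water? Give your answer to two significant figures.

La(IO3)3(s) ⇌ La^3+ + 3 IO3^-
Ksp = [La^3+][IO3^-]^3
If s mol/L of La(IO3)3 dissolves, [La^3+] = s and [IO3^-] = 3s.
Substituting: Ksp = s(3s)^3 = 27s^4
Solving, s = (5.4 × 10^-12/27)^(1/4) = 6.7 × 10^-4 M

s = 6.7e-4 M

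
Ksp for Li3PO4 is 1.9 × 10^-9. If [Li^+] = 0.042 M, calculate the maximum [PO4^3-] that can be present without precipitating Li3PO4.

Li3PO4(s) <=> 3 Li^+ + PO4^3-
Ksp = [Li^+]^3[PO4^3-]
Precipitation begins when Q = Ksp. With [Li^+] = 0.042 M:
1.9 × 10^-9 = (0.042)^3 × [PO4^3-]
[PO4^3-] = (1.9 × 10^-9 / 7.41 × 10^-5) = 2.6 × 10^-5 M

2.6e-5 M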